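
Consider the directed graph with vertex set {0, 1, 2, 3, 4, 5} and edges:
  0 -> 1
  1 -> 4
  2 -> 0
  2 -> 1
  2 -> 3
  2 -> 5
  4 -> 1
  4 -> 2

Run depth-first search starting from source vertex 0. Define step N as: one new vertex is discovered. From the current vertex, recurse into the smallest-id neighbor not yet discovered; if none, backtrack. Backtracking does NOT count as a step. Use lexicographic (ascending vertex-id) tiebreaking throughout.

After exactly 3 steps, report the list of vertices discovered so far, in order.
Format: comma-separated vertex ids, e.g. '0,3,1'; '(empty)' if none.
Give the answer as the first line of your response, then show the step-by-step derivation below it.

0,1,4

step 1: discover 0; path=0; order=0
step 2: discover 1; path=0>1; order=0,1
step 3: discover 4; path=0>1>4; order=0,1,4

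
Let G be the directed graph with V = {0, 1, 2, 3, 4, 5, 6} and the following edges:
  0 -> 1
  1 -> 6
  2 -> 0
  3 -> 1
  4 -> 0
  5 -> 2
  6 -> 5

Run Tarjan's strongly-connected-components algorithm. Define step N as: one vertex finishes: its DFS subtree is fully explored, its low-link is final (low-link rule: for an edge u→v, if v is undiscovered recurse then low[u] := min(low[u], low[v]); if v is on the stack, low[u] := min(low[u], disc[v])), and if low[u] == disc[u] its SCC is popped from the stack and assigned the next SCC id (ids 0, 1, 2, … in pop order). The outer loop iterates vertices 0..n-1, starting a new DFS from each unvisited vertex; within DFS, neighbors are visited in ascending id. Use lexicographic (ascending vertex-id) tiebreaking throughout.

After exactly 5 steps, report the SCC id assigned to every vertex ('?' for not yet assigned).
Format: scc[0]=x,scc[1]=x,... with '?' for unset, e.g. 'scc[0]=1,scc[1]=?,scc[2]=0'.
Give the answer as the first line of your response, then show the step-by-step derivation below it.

scc[0]=0,scc[1]=0,scc[2]=0,scc[3]=?,scc[4]=?,scc[5]=0,scc[6]=0

step 1: low=(low[0]=0,low[1]=1,low[2]=0,low[3]=?,low[4]=?,low[5]=3,low[6]=2); scc=(scc[0]=?,scc[1]=?,scc[2]=?,scc[3]=?,scc[4]=?,scc[5]=?,scc[6]=?)
step 2: low=(low[0]=0,low[1]=1,low[2]=0,low[3]=?,low[4]=?,low[5]=0,low[6]=2); scc=(scc[0]=?,scc[1]=?,scc[2]=?,scc[3]=?,scc[4]=?,scc[5]=?,scc[6]=?)
step 3: low=(low[0]=0,low[1]=1,low[2]=0,low[3]=?,low[4]=?,low[5]=0,low[6]=0); scc=(scc[0]=?,scc[1]=?,scc[2]=?,scc[3]=?,scc[4]=?,scc[5]=?,scc[6]=?)
step 4: low=(low[0]=0,low[1]=0,low[2]=0,low[3]=?,low[4]=?,low[5]=0,low[6]=0); scc=(scc[0]=?,scc[1]=?,scc[2]=?,scc[3]=?,scc[4]=?,scc[5]=?,scc[6]=?)
step 5: low=(low[0]=0,low[1]=0,low[2]=0,low[3]=?,low[4]=?,low[5]=0,low[6]=0); scc=(scc[0]=0,scc[1]=0,scc[2]=0,scc[3]=?,scc[4]=?,scc[5]=0,scc[6]=0)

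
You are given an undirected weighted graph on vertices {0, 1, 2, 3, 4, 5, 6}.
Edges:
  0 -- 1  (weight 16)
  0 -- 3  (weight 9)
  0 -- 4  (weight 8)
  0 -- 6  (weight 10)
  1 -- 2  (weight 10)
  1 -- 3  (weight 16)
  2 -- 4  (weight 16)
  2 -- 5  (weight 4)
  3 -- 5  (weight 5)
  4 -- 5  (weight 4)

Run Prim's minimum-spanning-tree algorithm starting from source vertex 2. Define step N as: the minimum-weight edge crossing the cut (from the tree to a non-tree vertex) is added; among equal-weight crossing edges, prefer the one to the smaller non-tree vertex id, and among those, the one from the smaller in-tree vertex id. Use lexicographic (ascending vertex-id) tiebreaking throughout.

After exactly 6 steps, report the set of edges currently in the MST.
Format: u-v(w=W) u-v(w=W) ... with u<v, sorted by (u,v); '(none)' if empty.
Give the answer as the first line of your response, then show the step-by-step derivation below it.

0-4(w=8) 0-6(w=10) 1-2(w=10) 2-5(w=4) 3-5(w=5) 4-5(w=4)

step 1: add edge 2-5 (w=4); MST = {2-5(w=4)}
step 2: add edge 4-5 (w=4); MST = {2-5(w=4) 4-5(w=4)}
step 3: add edge 3-5 (w=5); MST = {2-5(w=4) 3-5(w=5) 4-5(w=4)}
step 4: add edge 0-4 (w=8); MST = {0-4(w=8) 2-5(w=4) 3-5(w=5) 4-5(w=4)}
step 5: add edge 1-2 (w=10); MST = {0-4(w=8) 1-2(w=10) 2-5(w=4) 3-5(w=5) 4-5(w=4)}
step 6: add edge 0-6 (w=10); MST = {0-4(w=8) 0-6(w=10) 1-2(w=10) 2-5(w=4) 3-5(w=5) 4-5(w=4)}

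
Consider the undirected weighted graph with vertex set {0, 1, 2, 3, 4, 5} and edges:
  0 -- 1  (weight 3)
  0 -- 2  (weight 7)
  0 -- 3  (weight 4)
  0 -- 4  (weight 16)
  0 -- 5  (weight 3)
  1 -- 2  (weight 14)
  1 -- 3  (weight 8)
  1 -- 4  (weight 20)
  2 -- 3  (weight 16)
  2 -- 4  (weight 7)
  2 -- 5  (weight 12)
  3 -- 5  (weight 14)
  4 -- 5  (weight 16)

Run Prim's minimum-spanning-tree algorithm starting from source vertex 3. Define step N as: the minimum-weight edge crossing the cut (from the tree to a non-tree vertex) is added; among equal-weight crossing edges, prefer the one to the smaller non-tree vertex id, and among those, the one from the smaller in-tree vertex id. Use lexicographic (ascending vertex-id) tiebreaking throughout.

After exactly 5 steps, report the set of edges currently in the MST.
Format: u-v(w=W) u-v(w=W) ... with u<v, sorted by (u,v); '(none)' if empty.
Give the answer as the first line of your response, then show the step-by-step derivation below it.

0-1(w=3) 0-2(w=7) 0-3(w=4) 0-5(w=3) 2-4(w=7)

step 1: add edge 0-3 (w=4); MST = {0-3(w=4)}
step 2: add edge 0-1 (w=3); MST = {0-1(w=3) 0-3(w=4)}
step 3: add edge 0-5 (w=3); MST = {0-1(w=3) 0-3(w=4) 0-5(w=3)}
step 4: add edge 0-2 (w=7); MST = {0-1(w=3) 0-2(w=7) 0-3(w=4) 0-5(w=3)}
step 5: add edge 2-4 (w=7); MST = {0-1(w=3) 0-2(w=7) 0-3(w=4) 0-5(w=3) 2-4(w=7)}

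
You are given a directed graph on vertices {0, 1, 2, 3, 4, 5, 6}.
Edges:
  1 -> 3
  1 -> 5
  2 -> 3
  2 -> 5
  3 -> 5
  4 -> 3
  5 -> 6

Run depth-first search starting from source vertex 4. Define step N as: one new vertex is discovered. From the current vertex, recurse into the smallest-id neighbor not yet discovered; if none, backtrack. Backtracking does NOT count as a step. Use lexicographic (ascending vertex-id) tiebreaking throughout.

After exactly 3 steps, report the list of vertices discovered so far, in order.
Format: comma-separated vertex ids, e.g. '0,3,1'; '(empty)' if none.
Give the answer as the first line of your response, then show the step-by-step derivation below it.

4,3,5

step 1: discover 4; path=4; order=4
step 2: discover 3; path=4>3; order=4,3
step 3: discover 5; path=4>3>5; order=4,3,5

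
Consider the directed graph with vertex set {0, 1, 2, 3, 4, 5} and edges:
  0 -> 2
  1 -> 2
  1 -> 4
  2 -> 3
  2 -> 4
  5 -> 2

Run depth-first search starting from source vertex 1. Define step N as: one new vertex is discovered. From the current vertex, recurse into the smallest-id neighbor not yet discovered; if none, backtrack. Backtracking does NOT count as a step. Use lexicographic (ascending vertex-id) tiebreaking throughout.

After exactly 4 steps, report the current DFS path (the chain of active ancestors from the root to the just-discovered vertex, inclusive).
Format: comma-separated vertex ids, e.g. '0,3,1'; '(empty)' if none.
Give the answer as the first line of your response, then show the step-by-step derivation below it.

1,2,4

step 1: discover 1; path=1; order=1
step 2: discover 2; path=1>2; order=1,2
step 3: discover 3; path=1>2>3; order=1,2,3
step 4: discover 4; path=1>2>4; order=1,2,3,4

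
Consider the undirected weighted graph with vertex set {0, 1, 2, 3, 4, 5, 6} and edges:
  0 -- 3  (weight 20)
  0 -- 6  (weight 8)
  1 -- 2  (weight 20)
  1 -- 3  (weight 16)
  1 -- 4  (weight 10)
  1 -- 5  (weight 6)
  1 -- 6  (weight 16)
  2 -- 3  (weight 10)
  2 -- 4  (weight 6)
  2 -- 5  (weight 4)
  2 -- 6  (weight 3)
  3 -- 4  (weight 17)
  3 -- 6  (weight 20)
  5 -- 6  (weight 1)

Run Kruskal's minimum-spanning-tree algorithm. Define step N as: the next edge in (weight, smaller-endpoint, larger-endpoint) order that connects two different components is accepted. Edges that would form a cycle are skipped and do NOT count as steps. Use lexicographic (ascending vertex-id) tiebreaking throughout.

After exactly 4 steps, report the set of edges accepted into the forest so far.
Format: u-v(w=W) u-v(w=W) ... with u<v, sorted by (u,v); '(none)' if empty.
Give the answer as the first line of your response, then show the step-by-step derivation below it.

1-5(w=6) 2-4(w=6) 2-6(w=3) 5-6(w=1)

step 1: add edge 5-6 (w=1); MST = {5-6(w=1)}
step 2: add edge 2-6 (w=3); MST = {2-6(w=3) 5-6(w=1)}
step 3: add edge 1-5 (w=6); MST = {1-5(w=6) 2-6(w=3) 5-6(w=1)}
step 4: add edge 2-4 (w=6); MST = {1-5(w=6) 2-4(w=6) 2-6(w=3) 5-6(w=1)}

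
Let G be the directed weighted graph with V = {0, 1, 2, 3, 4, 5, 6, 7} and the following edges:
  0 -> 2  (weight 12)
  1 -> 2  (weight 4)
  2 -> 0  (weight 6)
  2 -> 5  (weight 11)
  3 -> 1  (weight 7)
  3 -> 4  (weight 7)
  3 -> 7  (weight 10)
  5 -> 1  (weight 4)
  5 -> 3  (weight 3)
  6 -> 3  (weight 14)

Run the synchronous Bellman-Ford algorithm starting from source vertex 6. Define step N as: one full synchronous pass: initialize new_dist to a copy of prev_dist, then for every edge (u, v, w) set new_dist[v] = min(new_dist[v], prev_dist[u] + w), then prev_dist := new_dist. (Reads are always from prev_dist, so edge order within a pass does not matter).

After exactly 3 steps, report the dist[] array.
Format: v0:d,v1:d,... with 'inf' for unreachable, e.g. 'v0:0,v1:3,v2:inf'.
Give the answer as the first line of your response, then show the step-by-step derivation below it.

v0:inf,v1:21,v2:25,v3:14,v4:21,v5:inf,v6:0,v7:24

step 1: dist = v0:inf,v1:inf,v2:inf,v3:14,v4:inf,v5:inf,v6:0,v7:inf
step 2: dist = v0:inf,v1:21,v2:inf,v3:14,v4:21,v5:inf,v6:0,v7:24
step 3: dist = v0:inf,v1:21,v2:25,v3:14,v4:21,v5:inf,v6:0,v7:24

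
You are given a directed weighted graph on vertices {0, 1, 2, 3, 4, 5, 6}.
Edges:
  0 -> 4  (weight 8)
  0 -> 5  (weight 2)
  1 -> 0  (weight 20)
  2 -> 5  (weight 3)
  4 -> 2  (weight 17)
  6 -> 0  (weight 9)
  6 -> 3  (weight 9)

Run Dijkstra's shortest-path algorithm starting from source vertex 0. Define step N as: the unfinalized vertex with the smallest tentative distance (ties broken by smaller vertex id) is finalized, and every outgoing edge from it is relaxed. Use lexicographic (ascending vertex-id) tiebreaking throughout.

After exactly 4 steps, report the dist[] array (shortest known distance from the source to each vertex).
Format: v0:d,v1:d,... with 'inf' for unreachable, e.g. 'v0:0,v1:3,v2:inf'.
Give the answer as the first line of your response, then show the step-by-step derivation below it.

v0:0,v1:inf,v2:25,v3:inf,v4:8,v5:2,v6:inf

step 1: dist = v0:0,v1:inf,v2:inf,v3:inf,v4:8,v5:2,v6:inf
step 2: dist = v0:0,v1:inf,v2:inf,v3:inf,v4:8,v5:2,v6:inf
step 3: dist = v0:0,v1:inf,v2:25,v3:inf,v4:8,v5:2,v6:inf
step 4: dist = v0:0,v1:inf,v2:25,v3:inf,v4:8,v5:2,v6:inf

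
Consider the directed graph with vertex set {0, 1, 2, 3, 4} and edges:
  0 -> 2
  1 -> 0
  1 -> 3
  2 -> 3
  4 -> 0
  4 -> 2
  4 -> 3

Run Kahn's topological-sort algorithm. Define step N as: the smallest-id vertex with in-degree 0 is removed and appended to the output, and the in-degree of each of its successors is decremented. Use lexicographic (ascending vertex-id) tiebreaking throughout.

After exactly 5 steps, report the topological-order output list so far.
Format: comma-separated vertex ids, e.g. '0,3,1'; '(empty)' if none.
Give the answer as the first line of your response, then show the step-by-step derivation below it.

1,4,0,2,3

step 1: output 1; order=[1]; indeg=(1,0,2,2,0)
step 2: output 4; order=[1,4]; indeg=(0,0,1,1,0)
step 3: output 0; order=[1,4,0]; indeg=(0,0,0,1,0)
step 4: output 2; order=[1,4,0,2]; indeg=(0,0,0,0,0)
step 5: output 3; order=[1,4,0,2,3]; indeg=(0,0,0,0,0)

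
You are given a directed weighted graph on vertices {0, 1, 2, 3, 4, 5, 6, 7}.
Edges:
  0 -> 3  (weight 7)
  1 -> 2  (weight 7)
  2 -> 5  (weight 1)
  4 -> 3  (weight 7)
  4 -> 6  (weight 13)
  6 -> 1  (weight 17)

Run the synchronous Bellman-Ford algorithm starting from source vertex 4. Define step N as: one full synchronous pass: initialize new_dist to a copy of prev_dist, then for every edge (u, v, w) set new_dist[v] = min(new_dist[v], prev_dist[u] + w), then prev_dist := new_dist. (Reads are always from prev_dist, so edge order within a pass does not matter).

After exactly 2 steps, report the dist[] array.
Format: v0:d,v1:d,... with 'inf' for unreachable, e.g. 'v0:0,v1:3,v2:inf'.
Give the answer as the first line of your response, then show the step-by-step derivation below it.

v0:inf,v1:30,v2:inf,v3:7,v4:0,v5:inf,v6:13,v7:inf

step 1: dist = v0:inf,v1:inf,v2:inf,v3:7,v4:0,v5:inf,v6:13,v7:inf
step 2: dist = v0:inf,v1:30,v2:inf,v3:7,v4:0,v5:inf,v6:13,v7:inf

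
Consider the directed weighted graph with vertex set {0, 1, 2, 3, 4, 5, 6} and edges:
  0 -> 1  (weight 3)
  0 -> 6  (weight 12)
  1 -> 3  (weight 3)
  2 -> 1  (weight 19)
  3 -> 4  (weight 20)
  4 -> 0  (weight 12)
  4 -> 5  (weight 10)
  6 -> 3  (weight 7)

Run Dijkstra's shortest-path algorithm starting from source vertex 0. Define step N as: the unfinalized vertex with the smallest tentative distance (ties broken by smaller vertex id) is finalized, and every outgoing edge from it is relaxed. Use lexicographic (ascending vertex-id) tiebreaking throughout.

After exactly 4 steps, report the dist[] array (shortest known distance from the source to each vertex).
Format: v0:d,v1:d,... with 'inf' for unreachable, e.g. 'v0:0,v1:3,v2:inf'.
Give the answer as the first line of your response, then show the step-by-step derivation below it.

v0:0,v1:3,v2:inf,v3:6,v4:26,v5:inf,v6:12

step 1: dist = v0:0,v1:3,v2:inf,v3:inf,v4:inf,v5:inf,v6:12
step 2: dist = v0:0,v1:3,v2:inf,v3:6,v4:inf,v5:inf,v6:12
step 3: dist = v0:0,v1:3,v2:inf,v3:6,v4:26,v5:inf,v6:12
step 4: dist = v0:0,v1:3,v2:inf,v3:6,v4:26,v5:inf,v6:12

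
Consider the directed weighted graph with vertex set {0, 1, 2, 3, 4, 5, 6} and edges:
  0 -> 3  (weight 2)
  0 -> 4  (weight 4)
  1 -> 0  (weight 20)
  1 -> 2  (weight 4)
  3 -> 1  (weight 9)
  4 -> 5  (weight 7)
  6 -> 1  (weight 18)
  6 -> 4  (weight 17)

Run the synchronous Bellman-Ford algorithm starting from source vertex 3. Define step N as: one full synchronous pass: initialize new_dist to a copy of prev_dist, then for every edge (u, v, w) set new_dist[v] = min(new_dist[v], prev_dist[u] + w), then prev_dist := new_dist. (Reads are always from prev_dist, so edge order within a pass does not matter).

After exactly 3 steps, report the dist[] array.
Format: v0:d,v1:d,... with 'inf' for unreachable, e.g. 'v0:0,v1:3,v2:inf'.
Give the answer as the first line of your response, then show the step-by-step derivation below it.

v0:29,v1:9,v2:13,v3:0,v4:33,v5:inf,v6:inf

step 1: dist = v0:inf,v1:9,v2:inf,v3:0,v4:inf,v5:inf,v6:inf
step 2: dist = v0:29,v1:9,v2:13,v3:0,v4:inf,v5:inf,v6:inf
step 3: dist = v0:29,v1:9,v2:13,v3:0,v4:33,v5:inf,v6:inf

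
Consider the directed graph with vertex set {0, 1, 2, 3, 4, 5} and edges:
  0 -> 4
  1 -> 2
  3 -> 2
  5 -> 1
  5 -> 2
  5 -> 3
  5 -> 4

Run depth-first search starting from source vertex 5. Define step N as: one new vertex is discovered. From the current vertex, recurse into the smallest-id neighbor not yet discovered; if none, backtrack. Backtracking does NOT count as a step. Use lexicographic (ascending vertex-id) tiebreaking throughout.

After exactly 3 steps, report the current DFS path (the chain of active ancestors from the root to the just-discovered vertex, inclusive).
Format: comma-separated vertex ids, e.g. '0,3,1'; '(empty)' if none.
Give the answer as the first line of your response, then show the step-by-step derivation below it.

5,1,2

step 1: discover 5; path=5; order=5
step 2: discover 1; path=5>1; order=5,1
step 3: discover 2; path=5>1>2; order=5,1,2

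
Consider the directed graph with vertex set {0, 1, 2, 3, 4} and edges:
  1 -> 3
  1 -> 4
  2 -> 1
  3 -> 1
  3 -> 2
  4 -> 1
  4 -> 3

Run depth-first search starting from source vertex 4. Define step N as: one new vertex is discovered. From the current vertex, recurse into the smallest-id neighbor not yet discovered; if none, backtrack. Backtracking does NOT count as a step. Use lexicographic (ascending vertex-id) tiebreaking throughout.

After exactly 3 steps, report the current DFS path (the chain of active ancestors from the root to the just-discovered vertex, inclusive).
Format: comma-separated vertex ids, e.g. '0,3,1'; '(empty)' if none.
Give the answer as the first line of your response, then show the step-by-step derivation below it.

4,1,3

step 1: discover 4; path=4; order=4
step 2: discover 1; path=4>1; order=4,1
step 3: discover 3; path=4>1>3; order=4,1,3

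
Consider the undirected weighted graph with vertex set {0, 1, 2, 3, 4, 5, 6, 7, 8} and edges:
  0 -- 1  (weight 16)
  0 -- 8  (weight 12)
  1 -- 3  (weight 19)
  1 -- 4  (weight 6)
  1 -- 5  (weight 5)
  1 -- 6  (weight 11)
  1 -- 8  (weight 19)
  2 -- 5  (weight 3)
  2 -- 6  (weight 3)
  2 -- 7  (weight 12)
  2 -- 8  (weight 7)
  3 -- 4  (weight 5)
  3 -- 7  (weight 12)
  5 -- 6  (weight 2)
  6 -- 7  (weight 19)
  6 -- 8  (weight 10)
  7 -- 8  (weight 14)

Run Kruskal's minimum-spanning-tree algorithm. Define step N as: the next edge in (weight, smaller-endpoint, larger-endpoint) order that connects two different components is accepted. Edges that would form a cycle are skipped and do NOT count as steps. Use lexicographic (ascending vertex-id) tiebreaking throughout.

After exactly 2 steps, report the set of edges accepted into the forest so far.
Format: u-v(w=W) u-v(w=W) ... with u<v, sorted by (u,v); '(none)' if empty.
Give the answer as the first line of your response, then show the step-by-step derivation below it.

2-5(w=3) 5-6(w=2)

step 1: add edge 5-6 (w=2); MST = {5-6(w=2)}
step 2: add edge 2-5 (w=3); MST = {2-5(w=3) 5-6(w=2)}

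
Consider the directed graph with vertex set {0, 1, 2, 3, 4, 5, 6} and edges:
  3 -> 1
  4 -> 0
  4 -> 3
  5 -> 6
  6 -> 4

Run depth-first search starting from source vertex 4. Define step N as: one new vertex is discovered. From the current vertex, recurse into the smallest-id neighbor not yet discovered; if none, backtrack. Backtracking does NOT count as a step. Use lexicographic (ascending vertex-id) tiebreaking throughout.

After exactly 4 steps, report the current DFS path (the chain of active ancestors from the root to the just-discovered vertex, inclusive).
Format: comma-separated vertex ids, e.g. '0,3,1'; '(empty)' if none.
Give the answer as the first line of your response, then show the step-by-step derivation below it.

4,3,1

step 1: discover 4; path=4; order=4
step 2: discover 0; path=4>0; order=4,0
step 3: discover 3; path=4>3; order=4,0,3
step 4: discover 1; path=4>3>1; order=4,0,3,1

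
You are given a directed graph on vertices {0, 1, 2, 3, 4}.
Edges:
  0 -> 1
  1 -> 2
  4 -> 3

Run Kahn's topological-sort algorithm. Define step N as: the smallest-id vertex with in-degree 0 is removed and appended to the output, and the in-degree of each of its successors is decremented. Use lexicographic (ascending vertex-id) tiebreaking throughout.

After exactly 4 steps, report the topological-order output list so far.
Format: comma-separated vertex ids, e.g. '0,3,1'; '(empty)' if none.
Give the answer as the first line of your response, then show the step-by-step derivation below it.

0,1,2,4

step 1: output 0; order=[0]; indeg=(0,0,1,1,0)
step 2: output 1; order=[0,1]; indeg=(0,0,0,1,0)
step 3: output 2; order=[0,1,2]; indeg=(0,0,0,1,0)
step 4: output 4; order=[0,1,2,4]; indeg=(0,0,0,0,0)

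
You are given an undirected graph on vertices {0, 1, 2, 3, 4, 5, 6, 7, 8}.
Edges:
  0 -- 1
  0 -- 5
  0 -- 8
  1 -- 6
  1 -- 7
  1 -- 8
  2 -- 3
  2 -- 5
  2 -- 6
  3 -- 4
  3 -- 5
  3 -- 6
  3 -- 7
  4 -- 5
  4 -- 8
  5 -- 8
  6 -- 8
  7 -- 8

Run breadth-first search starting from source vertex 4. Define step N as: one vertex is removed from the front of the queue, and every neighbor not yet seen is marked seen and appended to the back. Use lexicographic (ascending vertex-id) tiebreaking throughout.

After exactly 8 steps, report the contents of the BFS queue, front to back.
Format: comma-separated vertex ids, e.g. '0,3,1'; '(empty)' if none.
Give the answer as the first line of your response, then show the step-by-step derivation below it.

1

step 1: dequeue 4; queue=[3,5,8]; order=4
step 2: dequeue 3; queue=[5,8,2,6,7]; order=4,3
step 3: dequeue 5; queue=[8,2,6,7,0]; order=4,3,5
step 4: dequeue 8; queue=[2,6,7,0,1]; order=4,3,5,8
step 5: dequeue 2; queue=[6,7,0,1]; order=4,3,5,8,2
step 6: dequeue 6; queue=[7,0,1]; order=4,3,5,8,2,6
step 7: dequeue 7; queue=[0,1]; order=4,3,5,8,2,6,7
step 8: dequeue 0; queue=[1]; order=4,3,5,8,2,6,7,0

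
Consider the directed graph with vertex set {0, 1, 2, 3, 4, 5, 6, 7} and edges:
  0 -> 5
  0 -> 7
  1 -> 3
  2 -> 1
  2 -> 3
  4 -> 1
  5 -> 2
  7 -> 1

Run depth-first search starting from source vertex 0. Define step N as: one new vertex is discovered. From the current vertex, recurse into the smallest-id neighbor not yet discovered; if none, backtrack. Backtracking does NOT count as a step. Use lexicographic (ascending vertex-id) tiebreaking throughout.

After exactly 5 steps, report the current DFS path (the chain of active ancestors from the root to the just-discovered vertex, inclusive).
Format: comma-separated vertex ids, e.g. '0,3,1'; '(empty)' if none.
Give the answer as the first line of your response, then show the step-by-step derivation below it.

0,5,2,1,3

step 1: discover 0; path=0; order=0
step 2: discover 5; path=0>5; order=0,5
step 3: discover 2; path=0>5>2; order=0,5,2
step 4: discover 1; path=0>5>2>1; order=0,5,2,1
step 5: discover 3; path=0>5>2>1>3; order=0,5,2,1,3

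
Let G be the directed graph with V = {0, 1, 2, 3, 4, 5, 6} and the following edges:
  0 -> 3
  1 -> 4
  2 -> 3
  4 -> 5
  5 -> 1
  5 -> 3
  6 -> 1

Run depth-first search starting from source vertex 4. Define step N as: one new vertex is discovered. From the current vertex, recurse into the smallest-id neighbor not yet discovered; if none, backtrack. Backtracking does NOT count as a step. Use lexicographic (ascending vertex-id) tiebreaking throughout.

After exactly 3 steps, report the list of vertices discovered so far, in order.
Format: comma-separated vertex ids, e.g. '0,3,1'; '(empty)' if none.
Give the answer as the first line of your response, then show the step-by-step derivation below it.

4,5,1

step 1: discover 4; path=4; order=4
step 2: discover 5; path=4>5; order=4,5
step 3: discover 1; path=4>5>1; order=4,5,1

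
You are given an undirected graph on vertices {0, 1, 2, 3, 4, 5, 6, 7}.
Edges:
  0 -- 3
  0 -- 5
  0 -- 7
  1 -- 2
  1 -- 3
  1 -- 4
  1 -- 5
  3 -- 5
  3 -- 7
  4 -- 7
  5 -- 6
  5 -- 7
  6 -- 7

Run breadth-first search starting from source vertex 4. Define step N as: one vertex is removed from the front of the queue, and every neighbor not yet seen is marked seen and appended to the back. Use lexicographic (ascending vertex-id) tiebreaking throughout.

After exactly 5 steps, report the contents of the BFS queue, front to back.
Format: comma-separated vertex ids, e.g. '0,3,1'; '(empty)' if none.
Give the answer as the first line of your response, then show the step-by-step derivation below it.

5,0,6

step 1: dequeue 4; queue=[1,7]; order=4
step 2: dequeue 1; queue=[7,2,3,5]; order=4,1
step 3: dequeue 7; queue=[2,3,5,0,6]; order=4,1,7
step 4: dequeue 2; queue=[3,5,0,6]; order=4,1,7,2
step 5: dequeue 3; queue=[5,0,6]; order=4,1,7,2,3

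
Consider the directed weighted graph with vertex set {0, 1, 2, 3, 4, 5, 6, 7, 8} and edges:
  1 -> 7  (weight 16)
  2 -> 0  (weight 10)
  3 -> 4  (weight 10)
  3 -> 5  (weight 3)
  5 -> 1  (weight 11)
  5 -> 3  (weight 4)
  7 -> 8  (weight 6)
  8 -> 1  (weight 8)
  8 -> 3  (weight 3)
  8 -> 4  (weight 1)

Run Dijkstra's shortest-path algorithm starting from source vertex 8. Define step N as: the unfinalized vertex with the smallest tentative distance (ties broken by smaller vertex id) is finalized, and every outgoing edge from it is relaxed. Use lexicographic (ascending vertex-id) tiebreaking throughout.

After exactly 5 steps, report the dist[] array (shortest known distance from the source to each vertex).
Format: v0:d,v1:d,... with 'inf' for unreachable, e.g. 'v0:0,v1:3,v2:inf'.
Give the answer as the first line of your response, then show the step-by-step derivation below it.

v0:inf,v1:8,v2:inf,v3:3,v4:1,v5:6,v6:inf,v7:24,v8:0

step 1: dist = v0:inf,v1:8,v2:inf,v3:3,v4:1,v5:inf,v6:inf,v7:inf,v8:0
step 2: dist = v0:inf,v1:8,v2:inf,v3:3,v4:1,v5:inf,v6:inf,v7:inf,v8:0
step 3: dist = v0:inf,v1:8,v2:inf,v3:3,v4:1,v5:6,v6:inf,v7:inf,v8:0
step 4: dist = v0:inf,v1:8,v2:inf,v3:3,v4:1,v5:6,v6:inf,v7:inf,v8:0
step 5: dist = v0:inf,v1:8,v2:inf,v3:3,v4:1,v5:6,v6:inf,v7:24,v8:0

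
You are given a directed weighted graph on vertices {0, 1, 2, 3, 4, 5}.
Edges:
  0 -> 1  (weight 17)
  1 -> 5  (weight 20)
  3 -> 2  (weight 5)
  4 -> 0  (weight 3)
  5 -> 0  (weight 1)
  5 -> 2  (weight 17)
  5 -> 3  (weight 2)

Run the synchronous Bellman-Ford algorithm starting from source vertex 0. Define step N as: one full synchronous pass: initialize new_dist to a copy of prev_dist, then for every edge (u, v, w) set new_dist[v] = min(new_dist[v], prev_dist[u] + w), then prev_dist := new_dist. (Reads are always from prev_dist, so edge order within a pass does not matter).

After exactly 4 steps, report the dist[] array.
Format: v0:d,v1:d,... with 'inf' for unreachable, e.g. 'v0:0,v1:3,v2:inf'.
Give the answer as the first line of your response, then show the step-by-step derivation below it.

v0:0,v1:17,v2:44,v3:39,v4:inf,v5:37

step 1: dist = v0:0,v1:17,v2:inf,v3:inf,v4:inf,v5:inf
step 2: dist = v0:0,v1:17,v2:inf,v3:inf,v4:inf,v5:37
step 3: dist = v0:0,v1:17,v2:54,v3:39,v4:inf,v5:37
step 4: dist = v0:0,v1:17,v2:44,v3:39,v4:inf,v5:37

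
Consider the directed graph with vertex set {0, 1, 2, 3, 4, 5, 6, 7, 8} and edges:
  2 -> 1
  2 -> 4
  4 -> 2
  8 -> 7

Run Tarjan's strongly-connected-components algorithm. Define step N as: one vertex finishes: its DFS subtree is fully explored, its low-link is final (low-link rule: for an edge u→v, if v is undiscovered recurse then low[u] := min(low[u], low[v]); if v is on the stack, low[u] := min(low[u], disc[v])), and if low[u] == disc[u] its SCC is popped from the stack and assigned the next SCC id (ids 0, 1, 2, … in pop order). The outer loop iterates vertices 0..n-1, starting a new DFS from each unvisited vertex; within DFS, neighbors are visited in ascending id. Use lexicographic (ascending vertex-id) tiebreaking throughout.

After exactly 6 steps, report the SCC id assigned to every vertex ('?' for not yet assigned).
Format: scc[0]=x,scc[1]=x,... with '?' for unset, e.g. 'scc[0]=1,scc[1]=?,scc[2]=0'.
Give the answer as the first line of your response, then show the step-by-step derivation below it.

scc[0]=0,scc[1]=1,scc[2]=2,scc[3]=3,scc[4]=2,scc[5]=4,scc[6]=?,scc[7]=?,scc[8]=?

step 1: low=(low[0]=0,low[1]=?,low[2]=?,low[3]=?,low[4]=?,low[5]=?,low[6]=?,low[7]=?,low[8]=?); scc=(scc[0]=0,scc[1]=?,scc[2]=?,scc[3]=?,scc[4]=?,scc[5]=?,scc[6]=?,scc[7]=?,scc[8]=?)
step 2: low=(low[0]=0,low[1]=1,low[2]=?,low[3]=?,low[4]=?,low[5]=?,low[6]=?,low[7]=?,low[8]=?); scc=(scc[0]=0,scc[1]=1,scc[2]=?,scc[3]=?,scc[4]=?,scc[5]=?,scc[6]=?,scc[7]=?,scc[8]=?)
step 3: low=(low[0]=0,low[1]=1,low[2]=2,low[3]=?,low[4]=2,low[5]=?,low[6]=?,low[7]=?,low[8]=?); scc=(scc[0]=0,scc[1]=1,scc[2]=?,scc[3]=?,scc[4]=?,scc[5]=?,scc[6]=?,scc[7]=?,scc[8]=?)
step 4: low=(low[0]=0,low[1]=1,low[2]=2,low[3]=?,low[4]=2,low[5]=?,low[6]=?,low[7]=?,low[8]=?); scc=(scc[0]=0,scc[1]=1,scc[2]=2,scc[3]=?,scc[4]=2,scc[5]=?,scc[6]=?,scc[7]=?,scc[8]=?)
step 5: low=(low[0]=0,low[1]=1,low[2]=2,low[3]=4,low[4]=2,low[5]=?,low[6]=?,low[7]=?,low[8]=?); scc=(scc[0]=0,scc[1]=1,scc[2]=2,scc[3]=3,scc[4]=2,scc[5]=?,scc[6]=?,scc[7]=?,scc[8]=?)
step 6: low=(low[0]=0,low[1]=1,low[2]=2,low[3]=4,low[4]=2,low[5]=5,low[6]=?,low[7]=?,low[8]=?); scc=(scc[0]=0,scc[1]=1,scc[2]=2,scc[3]=3,scc[4]=2,scc[5]=4,scc[6]=?,scc[7]=?,scc[8]=?)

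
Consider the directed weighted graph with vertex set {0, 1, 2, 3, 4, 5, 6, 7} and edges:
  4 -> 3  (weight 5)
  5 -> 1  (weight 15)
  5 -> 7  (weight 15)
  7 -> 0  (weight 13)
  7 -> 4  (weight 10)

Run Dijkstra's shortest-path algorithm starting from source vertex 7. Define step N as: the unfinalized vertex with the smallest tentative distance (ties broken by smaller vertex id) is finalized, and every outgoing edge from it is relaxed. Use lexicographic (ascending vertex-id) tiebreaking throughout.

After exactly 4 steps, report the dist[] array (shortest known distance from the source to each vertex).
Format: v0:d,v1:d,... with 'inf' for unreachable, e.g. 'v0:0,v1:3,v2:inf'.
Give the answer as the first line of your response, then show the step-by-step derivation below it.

v0:13,v1:inf,v2:inf,v3:15,v4:10,v5:inf,v6:inf,v7:0

step 1: dist = v0:13,v1:inf,v2:inf,v3:inf,v4:10,v5:inf,v6:inf,v7:0
step 2: dist = v0:13,v1:inf,v2:inf,v3:15,v4:10,v5:inf,v6:inf,v7:0
step 3: dist = v0:13,v1:inf,v2:inf,v3:15,v4:10,v5:inf,v6:inf,v7:0
step 4: dist = v0:13,v1:inf,v2:inf,v3:15,v4:10,v5:inf,v6:inf,v7:0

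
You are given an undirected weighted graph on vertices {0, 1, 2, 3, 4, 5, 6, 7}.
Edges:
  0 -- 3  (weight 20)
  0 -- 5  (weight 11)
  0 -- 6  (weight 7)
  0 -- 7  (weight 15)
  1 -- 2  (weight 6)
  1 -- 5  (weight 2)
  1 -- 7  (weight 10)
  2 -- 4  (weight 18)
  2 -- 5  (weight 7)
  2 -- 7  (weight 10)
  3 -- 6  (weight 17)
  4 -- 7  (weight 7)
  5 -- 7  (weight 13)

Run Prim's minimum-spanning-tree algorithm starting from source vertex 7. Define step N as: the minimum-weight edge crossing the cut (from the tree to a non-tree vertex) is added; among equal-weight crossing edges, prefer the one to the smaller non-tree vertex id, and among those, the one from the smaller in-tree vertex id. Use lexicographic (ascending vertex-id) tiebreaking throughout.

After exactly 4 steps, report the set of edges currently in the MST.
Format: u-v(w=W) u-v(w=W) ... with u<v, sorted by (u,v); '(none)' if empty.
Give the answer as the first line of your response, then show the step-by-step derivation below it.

1-2(w=6) 1-5(w=2) 1-7(w=10) 4-7(w=7)

step 1: add edge 4-7 (w=7); MST = {4-7(w=7)}
step 2: add edge 1-7 (w=10); MST = {1-7(w=10) 4-7(w=7)}
step 3: add edge 1-5 (w=2); MST = {1-5(w=2) 1-7(w=10) 4-7(w=7)}
step 4: add edge 1-2 (w=6); MST = {1-2(w=6) 1-5(w=2) 1-7(w=10) 4-7(w=7)}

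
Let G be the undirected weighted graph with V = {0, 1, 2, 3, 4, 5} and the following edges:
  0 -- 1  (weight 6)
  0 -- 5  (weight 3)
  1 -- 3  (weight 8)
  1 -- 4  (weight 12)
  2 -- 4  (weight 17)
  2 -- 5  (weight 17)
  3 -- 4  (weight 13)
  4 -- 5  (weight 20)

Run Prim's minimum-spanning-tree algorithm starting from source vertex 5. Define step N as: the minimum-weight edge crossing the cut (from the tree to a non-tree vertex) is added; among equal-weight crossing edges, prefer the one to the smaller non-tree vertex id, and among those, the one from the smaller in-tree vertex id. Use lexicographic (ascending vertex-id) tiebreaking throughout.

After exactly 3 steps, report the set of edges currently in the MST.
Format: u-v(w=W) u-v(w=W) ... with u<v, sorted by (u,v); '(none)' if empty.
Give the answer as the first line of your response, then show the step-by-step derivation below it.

0-1(w=6) 0-5(w=3) 1-3(w=8)

step 1: add edge 0-5 (w=3); MST = {0-5(w=3)}
step 2: add edge 0-1 (w=6); MST = {0-1(w=6) 0-5(w=3)}
step 3: add edge 1-3 (w=8); MST = {0-1(w=6) 0-5(w=3) 1-3(w=8)}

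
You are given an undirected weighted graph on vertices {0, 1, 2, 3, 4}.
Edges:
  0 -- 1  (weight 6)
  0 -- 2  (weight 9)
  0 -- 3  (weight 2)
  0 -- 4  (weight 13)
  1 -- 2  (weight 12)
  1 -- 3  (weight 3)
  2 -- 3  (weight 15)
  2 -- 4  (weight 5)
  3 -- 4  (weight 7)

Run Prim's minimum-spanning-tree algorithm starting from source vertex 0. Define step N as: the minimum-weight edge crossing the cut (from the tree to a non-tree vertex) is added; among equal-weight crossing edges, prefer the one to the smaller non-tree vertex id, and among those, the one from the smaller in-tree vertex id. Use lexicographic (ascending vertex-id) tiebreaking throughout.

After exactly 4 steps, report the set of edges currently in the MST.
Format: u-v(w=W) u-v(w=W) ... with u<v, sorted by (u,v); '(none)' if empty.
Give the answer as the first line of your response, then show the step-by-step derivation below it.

0-3(w=2) 1-3(w=3) 2-4(w=5) 3-4(w=7)

step 1: add edge 0-3 (w=2); MST = {0-3(w=2)}
step 2: add edge 1-3 (w=3); MST = {0-3(w=2) 1-3(w=3)}
step 3: add edge 3-4 (w=7); MST = {0-3(w=2) 1-3(w=3) 3-4(w=7)}
step 4: add edge 2-4 (w=5); MST = {0-3(w=2) 1-3(w=3) 2-4(w=5) 3-4(w=7)}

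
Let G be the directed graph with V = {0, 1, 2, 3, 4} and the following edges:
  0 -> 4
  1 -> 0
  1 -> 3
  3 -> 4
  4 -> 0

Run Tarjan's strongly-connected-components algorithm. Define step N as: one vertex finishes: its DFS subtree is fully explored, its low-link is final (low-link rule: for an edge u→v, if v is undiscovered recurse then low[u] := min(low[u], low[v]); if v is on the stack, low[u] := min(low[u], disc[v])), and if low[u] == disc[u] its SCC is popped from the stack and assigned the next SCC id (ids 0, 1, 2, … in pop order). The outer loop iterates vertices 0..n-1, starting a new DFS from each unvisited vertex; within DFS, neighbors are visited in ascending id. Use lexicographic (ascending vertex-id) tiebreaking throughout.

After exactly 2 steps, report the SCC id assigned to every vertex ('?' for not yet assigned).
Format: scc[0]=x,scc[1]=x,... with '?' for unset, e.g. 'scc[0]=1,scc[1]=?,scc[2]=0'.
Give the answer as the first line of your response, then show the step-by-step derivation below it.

scc[0]=0,scc[1]=?,scc[2]=?,scc[3]=?,scc[4]=0

step 1: low=(low[0]=0,low[1]=?,low[2]=?,low[3]=?,low[4]=0); scc=(scc[0]=?,scc[1]=?,scc[2]=?,scc[3]=?,scc[4]=?)
step 2: low=(low[0]=0,low[1]=?,low[2]=?,low[3]=?,low[4]=0); scc=(scc[0]=0,scc[1]=?,scc[2]=?,scc[3]=?,scc[4]=0)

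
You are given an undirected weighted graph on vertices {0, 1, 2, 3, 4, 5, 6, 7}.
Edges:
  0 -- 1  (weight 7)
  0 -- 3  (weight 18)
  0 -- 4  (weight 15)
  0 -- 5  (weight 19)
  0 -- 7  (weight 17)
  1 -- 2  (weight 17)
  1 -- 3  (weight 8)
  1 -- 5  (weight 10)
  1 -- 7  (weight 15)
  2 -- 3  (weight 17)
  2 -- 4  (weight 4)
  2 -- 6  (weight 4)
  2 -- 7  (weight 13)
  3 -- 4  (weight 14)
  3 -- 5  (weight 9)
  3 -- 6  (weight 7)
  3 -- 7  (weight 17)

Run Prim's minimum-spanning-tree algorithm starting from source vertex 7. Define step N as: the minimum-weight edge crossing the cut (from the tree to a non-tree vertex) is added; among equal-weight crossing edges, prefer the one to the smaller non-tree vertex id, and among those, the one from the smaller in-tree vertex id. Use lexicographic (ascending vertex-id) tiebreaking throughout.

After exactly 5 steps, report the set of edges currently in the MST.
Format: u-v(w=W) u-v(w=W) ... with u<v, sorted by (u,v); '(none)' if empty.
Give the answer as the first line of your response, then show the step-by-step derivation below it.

1-3(w=8) 2-4(w=4) 2-6(w=4) 2-7(w=13) 3-6(w=7)

step 1: add edge 2-7 (w=13); MST = {2-7(w=13)}
step 2: add edge 2-4 (w=4); MST = {2-4(w=4) 2-7(w=13)}
step 3: add edge 2-6 (w=4); MST = {2-4(w=4) 2-6(w=4) 2-7(w=13)}
step 4: add edge 3-6 (w=7); MST = {2-4(w=4) 2-6(w=4) 2-7(w=13) 3-6(w=7)}
step 5: add edge 1-3 (w=8); MST = {1-3(w=8) 2-4(w=4) 2-6(w=4) 2-7(w=13) 3-6(w=7)}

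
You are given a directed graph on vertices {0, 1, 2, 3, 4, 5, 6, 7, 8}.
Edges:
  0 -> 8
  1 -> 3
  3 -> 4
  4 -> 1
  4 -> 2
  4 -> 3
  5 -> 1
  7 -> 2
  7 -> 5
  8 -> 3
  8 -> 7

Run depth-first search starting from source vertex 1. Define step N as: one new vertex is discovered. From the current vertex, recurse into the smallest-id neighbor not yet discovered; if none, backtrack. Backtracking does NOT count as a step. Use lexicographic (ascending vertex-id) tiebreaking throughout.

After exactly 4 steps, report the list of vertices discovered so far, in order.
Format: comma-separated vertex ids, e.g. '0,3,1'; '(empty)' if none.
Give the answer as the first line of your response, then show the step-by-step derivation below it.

1,3,4,2

step 1: discover 1; path=1; order=1
step 2: discover 3; path=1>3; order=1,3
step 3: discover 4; path=1>3>4; order=1,3,4
step 4: discover 2; path=1>3>4>2; order=1,3,4,2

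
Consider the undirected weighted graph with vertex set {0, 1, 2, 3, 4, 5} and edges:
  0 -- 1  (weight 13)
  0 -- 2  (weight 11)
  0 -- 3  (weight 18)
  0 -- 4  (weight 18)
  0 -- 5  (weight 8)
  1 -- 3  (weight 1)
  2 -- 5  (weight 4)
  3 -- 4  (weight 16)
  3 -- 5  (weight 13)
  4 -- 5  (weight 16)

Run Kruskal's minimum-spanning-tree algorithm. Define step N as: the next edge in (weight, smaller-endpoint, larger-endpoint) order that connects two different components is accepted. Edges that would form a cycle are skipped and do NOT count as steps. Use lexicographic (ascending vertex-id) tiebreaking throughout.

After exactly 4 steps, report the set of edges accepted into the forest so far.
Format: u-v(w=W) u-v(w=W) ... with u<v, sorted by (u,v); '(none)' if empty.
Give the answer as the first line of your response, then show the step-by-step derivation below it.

0-1(w=13) 0-5(w=8) 1-3(w=1) 2-5(w=4)

step 1: add edge 1-3 (w=1); MST = {1-3(w=1)}
step 2: add edge 2-5 (w=4); MST = {1-3(w=1) 2-5(w=4)}
step 3: add edge 0-5 (w=8); MST = {0-5(w=8) 1-3(w=1) 2-5(w=4)}
step 4: add edge 0-1 (w=13); MST = {0-1(w=13) 0-5(w=8) 1-3(w=1) 2-5(w=4)}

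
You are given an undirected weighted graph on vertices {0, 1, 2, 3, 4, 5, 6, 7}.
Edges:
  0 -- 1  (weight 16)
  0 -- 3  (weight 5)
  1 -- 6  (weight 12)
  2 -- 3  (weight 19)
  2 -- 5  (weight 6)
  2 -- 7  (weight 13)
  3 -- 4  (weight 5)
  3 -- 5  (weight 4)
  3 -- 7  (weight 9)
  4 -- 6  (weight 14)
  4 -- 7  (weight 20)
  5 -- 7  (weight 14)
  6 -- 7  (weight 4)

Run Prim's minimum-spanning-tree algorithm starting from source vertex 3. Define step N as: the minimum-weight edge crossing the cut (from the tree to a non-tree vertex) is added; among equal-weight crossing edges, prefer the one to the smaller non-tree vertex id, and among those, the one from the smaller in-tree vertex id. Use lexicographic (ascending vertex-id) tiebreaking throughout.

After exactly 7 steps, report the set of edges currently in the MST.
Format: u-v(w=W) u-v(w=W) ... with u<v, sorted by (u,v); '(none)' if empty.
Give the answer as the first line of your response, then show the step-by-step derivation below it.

0-3(w=5) 1-6(w=12) 2-5(w=6) 3-4(w=5) 3-5(w=4) 3-7(w=9) 6-7(w=4)

step 1: add edge 3-5 (w=4); MST = {3-5(w=4)}
step 2: add edge 0-3 (w=5); MST = {0-3(w=5) 3-5(w=4)}
step 3: add edge 3-4 (w=5); MST = {0-3(w=5) 3-4(w=5) 3-5(w=4)}
step 4: add edge 2-5 (w=6); MST = {0-3(w=5) 2-5(w=6) 3-4(w=5) 3-5(w=4)}
step 5: add edge 3-7 (w=9); MST = {0-3(w=5) 2-5(w=6) 3-4(w=5) 3-5(w=4) 3-7(w=9)}
step 6: add edge 6-7 (w=4); MST = {0-3(w=5) 2-5(w=6) 3-4(w=5) 3-5(w=4) 3-7(w=9) 6-7(w=4)}
step 7: add edge 1-6 (w=12); MST = {0-3(w=5) 1-6(w=12) 2-5(w=6) 3-4(w=5) 3-5(w=4) 3-7(w=9) 6-7(w=4)}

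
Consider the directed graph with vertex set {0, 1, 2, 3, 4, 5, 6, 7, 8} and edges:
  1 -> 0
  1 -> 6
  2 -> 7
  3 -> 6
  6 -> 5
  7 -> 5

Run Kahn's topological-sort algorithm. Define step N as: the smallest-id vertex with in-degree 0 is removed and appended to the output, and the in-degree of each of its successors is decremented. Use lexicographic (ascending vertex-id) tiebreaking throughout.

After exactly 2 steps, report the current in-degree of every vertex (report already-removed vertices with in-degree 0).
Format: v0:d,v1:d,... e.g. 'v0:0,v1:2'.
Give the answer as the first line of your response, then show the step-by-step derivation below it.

v0:0,v1:0,v2:0,v3:0,v4:0,v5:2,v6:1,v7:1,v8:0

step 1: output 1; order=[1]; indeg=(0,0,0,0,0,2,1,1,0)
step 2: output 0; order=[1,0]; indeg=(0,0,0,0,0,2,1,1,0)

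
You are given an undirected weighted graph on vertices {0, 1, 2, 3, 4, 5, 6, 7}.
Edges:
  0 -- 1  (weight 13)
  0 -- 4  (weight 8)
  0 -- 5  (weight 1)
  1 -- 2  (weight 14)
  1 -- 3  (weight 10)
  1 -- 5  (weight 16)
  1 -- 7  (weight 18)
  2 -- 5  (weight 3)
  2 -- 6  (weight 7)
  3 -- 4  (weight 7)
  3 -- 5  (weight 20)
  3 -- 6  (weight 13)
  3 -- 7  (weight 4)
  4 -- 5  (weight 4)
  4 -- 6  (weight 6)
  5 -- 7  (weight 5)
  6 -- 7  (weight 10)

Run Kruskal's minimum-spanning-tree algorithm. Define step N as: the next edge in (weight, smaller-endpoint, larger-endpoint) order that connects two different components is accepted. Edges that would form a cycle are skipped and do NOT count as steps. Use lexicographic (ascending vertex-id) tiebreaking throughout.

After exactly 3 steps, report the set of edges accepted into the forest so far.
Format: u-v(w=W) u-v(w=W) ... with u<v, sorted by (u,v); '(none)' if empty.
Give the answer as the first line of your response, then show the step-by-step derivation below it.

0-5(w=1) 2-5(w=3) 3-7(w=4)

step 1: add edge 0-5 (w=1); MST = {0-5(w=1)}
step 2: add edge 2-5 (w=3); MST = {0-5(w=1) 2-5(w=3)}
step 3: add edge 3-7 (w=4); MST = {0-5(w=1) 2-5(w=3) 3-7(w=4)}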